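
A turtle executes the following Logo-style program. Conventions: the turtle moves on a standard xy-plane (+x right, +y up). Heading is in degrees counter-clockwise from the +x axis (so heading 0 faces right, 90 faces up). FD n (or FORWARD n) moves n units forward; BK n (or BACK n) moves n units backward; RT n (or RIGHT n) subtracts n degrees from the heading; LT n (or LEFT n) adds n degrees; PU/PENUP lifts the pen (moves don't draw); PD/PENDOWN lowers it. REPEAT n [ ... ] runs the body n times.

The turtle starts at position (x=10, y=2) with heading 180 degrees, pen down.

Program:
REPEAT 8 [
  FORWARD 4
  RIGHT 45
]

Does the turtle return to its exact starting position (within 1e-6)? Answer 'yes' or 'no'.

Answer: yes

Derivation:
Executing turtle program step by step:
Start: pos=(10,2), heading=180, pen down
REPEAT 8 [
  -- iteration 1/8 --
  FD 4: (10,2) -> (6,2) [heading=180, draw]
  RT 45: heading 180 -> 135
  -- iteration 2/8 --
  FD 4: (6,2) -> (3.172,4.828) [heading=135, draw]
  RT 45: heading 135 -> 90
  -- iteration 3/8 --
  FD 4: (3.172,4.828) -> (3.172,8.828) [heading=90, draw]
  RT 45: heading 90 -> 45
  -- iteration 4/8 --
  FD 4: (3.172,8.828) -> (6,11.657) [heading=45, draw]
  RT 45: heading 45 -> 0
  -- iteration 5/8 --
  FD 4: (6,11.657) -> (10,11.657) [heading=0, draw]
  RT 45: heading 0 -> 315
  -- iteration 6/8 --
  FD 4: (10,11.657) -> (12.828,8.828) [heading=315, draw]
  RT 45: heading 315 -> 270
  -- iteration 7/8 --
  FD 4: (12.828,8.828) -> (12.828,4.828) [heading=270, draw]
  RT 45: heading 270 -> 225
  -- iteration 8/8 --
  FD 4: (12.828,4.828) -> (10,2) [heading=225, draw]
  RT 45: heading 225 -> 180
]
Final: pos=(10,2), heading=180, 8 segment(s) drawn

Start position: (10, 2)
Final position: (10, 2)
Distance = 0; < 1e-6 -> CLOSED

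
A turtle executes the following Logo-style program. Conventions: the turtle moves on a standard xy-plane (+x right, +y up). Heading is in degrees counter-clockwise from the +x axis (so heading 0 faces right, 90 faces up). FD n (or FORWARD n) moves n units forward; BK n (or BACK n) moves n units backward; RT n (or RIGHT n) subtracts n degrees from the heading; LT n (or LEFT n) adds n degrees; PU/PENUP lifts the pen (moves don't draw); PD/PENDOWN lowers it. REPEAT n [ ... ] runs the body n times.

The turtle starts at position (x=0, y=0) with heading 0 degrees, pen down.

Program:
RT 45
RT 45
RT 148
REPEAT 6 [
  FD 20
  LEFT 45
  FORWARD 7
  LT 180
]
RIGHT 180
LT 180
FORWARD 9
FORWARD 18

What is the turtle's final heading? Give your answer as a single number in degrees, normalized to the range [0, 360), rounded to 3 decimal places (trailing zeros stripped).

Executing turtle program step by step:
Start: pos=(0,0), heading=0, pen down
RT 45: heading 0 -> 315
RT 45: heading 315 -> 270
RT 148: heading 270 -> 122
REPEAT 6 [
  -- iteration 1/6 --
  FD 20: (0,0) -> (-10.598,16.961) [heading=122, draw]
  LT 45: heading 122 -> 167
  FD 7: (-10.598,16.961) -> (-17.419,18.536) [heading=167, draw]
  LT 180: heading 167 -> 347
  -- iteration 2/6 --
  FD 20: (-17.419,18.536) -> (2.068,14.037) [heading=347, draw]
  LT 45: heading 347 -> 32
  FD 7: (2.068,14.037) -> (8.005,17.746) [heading=32, draw]
  LT 180: heading 32 -> 212
  -- iteration 3/6 --
  FD 20: (8.005,17.746) -> (-8.956,7.148) [heading=212, draw]
  LT 45: heading 212 -> 257
  FD 7: (-8.956,7.148) -> (-10.531,0.327) [heading=257, draw]
  LT 180: heading 257 -> 77
  -- iteration 4/6 --
  FD 20: (-10.531,0.327) -> (-6.032,19.814) [heading=77, draw]
  LT 45: heading 77 -> 122
  FD 7: (-6.032,19.814) -> (-9.741,25.751) [heading=122, draw]
  LT 180: heading 122 -> 302
  -- iteration 5/6 --
  FD 20: (-9.741,25.751) -> (0.857,8.79) [heading=302, draw]
  LT 45: heading 302 -> 347
  FD 7: (0.857,8.79) -> (7.678,7.215) [heading=347, draw]
  LT 180: heading 347 -> 167
  -- iteration 6/6 --
  FD 20: (7.678,7.215) -> (-11.81,11.714) [heading=167, draw]
  LT 45: heading 167 -> 212
  FD 7: (-11.81,11.714) -> (-17.746,8.005) [heading=212, draw]
  LT 180: heading 212 -> 32
]
RT 180: heading 32 -> 212
LT 180: heading 212 -> 32
FD 9: (-17.746,8.005) -> (-10.114,12.774) [heading=32, draw]
FD 18: (-10.114,12.774) -> (5.151,22.313) [heading=32, draw]
Final: pos=(5.151,22.313), heading=32, 14 segment(s) drawn

Answer: 32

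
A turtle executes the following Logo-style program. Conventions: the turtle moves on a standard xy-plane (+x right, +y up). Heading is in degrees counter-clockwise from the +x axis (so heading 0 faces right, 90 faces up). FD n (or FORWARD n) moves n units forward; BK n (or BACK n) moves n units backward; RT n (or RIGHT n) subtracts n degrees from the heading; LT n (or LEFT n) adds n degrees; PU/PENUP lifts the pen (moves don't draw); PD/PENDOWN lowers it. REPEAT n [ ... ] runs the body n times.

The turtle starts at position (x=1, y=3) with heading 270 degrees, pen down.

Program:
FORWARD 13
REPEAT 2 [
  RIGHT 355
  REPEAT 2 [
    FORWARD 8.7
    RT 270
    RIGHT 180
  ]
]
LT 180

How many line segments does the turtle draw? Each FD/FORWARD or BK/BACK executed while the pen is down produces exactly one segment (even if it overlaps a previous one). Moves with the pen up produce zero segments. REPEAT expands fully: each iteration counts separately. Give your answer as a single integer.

Answer: 5

Derivation:
Executing turtle program step by step:
Start: pos=(1,3), heading=270, pen down
FD 13: (1,3) -> (1,-10) [heading=270, draw]
REPEAT 2 [
  -- iteration 1/2 --
  RT 355: heading 270 -> 275
  REPEAT 2 [
    -- iteration 1/2 --
    FD 8.7: (1,-10) -> (1.758,-18.667) [heading=275, draw]
    RT 270: heading 275 -> 5
    RT 180: heading 5 -> 185
    -- iteration 2/2 --
    FD 8.7: (1.758,-18.667) -> (-6.909,-19.425) [heading=185, draw]
    RT 270: heading 185 -> 275
    RT 180: heading 275 -> 95
  ]
  -- iteration 2/2 --
  RT 355: heading 95 -> 100
  REPEAT 2 [
    -- iteration 1/2 --
    FD 8.7: (-6.909,-19.425) -> (-8.419,-10.857) [heading=100, draw]
    RT 270: heading 100 -> 190
    RT 180: heading 190 -> 10
    -- iteration 2/2 --
    FD 8.7: (-8.419,-10.857) -> (0.148,-9.347) [heading=10, draw]
    RT 270: heading 10 -> 100
    RT 180: heading 100 -> 280
  ]
]
LT 180: heading 280 -> 100
Final: pos=(0.148,-9.347), heading=100, 5 segment(s) drawn
Segments drawn: 5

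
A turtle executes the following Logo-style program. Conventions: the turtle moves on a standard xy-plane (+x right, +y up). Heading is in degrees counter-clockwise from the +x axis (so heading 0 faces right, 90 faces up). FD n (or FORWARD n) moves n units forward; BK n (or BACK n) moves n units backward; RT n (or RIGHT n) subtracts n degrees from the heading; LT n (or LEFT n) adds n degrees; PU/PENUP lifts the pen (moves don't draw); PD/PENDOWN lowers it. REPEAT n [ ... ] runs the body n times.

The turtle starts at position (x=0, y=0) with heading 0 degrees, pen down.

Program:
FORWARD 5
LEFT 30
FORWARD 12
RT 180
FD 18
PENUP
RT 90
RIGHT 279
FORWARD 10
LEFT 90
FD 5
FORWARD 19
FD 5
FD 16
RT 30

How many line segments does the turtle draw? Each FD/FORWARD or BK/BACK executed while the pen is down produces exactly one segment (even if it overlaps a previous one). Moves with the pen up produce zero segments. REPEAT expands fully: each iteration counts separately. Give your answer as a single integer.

Answer: 3

Derivation:
Executing turtle program step by step:
Start: pos=(0,0), heading=0, pen down
FD 5: (0,0) -> (5,0) [heading=0, draw]
LT 30: heading 0 -> 30
FD 12: (5,0) -> (15.392,6) [heading=30, draw]
RT 180: heading 30 -> 210
FD 18: (15.392,6) -> (-0.196,-3) [heading=210, draw]
PU: pen up
RT 90: heading 210 -> 120
RT 279: heading 120 -> 201
FD 10: (-0.196,-3) -> (-9.532,-6.584) [heading=201, move]
LT 90: heading 201 -> 291
FD 5: (-9.532,-6.584) -> (-7.74,-11.252) [heading=291, move]
FD 19: (-7.74,-11.252) -> (-0.931,-28.99) [heading=291, move]
FD 5: (-0.931,-28.99) -> (0.861,-33.658) [heading=291, move]
FD 16: (0.861,-33.658) -> (6.595,-48.595) [heading=291, move]
RT 30: heading 291 -> 261
Final: pos=(6.595,-48.595), heading=261, 3 segment(s) drawn
Segments drawn: 3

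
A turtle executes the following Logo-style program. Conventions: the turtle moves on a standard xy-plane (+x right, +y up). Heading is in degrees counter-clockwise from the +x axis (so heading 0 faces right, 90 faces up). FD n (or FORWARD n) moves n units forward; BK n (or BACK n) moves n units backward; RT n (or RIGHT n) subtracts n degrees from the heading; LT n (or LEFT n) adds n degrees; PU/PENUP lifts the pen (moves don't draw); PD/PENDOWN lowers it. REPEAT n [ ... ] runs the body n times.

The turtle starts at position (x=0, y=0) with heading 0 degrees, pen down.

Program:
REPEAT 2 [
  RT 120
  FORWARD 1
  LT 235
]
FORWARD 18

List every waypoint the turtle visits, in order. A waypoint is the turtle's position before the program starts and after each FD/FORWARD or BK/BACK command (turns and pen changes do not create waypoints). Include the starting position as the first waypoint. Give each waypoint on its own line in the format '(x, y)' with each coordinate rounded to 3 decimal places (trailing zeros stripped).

Executing turtle program step by step:
Start: pos=(0,0), heading=0, pen down
REPEAT 2 [
  -- iteration 1/2 --
  RT 120: heading 0 -> 240
  FD 1: (0,0) -> (-0.5,-0.866) [heading=240, draw]
  LT 235: heading 240 -> 115
  -- iteration 2/2 --
  RT 120: heading 115 -> 355
  FD 1: (-0.5,-0.866) -> (0.496,-0.953) [heading=355, draw]
  LT 235: heading 355 -> 230
]
FD 18: (0.496,-0.953) -> (-11.074,-14.742) [heading=230, draw]
Final: pos=(-11.074,-14.742), heading=230, 3 segment(s) drawn
Waypoints (4 total):
(0, 0)
(-0.5, -0.866)
(0.496, -0.953)
(-11.074, -14.742)

Answer: (0, 0)
(-0.5, -0.866)
(0.496, -0.953)
(-11.074, -14.742)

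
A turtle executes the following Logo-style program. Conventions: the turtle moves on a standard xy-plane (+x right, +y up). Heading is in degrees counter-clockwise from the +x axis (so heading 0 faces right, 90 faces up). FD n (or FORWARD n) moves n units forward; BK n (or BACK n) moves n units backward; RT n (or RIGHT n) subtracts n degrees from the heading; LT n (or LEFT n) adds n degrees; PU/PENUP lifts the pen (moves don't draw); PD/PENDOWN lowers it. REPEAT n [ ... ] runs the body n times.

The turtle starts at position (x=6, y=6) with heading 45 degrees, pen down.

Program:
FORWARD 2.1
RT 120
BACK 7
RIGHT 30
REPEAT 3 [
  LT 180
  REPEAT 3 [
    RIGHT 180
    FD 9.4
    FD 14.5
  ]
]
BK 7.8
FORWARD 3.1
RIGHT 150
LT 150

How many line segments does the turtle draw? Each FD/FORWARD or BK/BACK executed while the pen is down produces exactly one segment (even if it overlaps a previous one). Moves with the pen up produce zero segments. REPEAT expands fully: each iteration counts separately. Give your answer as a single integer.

Answer: 22

Derivation:
Executing turtle program step by step:
Start: pos=(6,6), heading=45, pen down
FD 2.1: (6,6) -> (7.485,7.485) [heading=45, draw]
RT 120: heading 45 -> 285
BK 7: (7.485,7.485) -> (5.673,14.246) [heading=285, draw]
RT 30: heading 285 -> 255
REPEAT 3 [
  -- iteration 1/3 --
  LT 180: heading 255 -> 75
  REPEAT 3 [
    -- iteration 1/3 --
    RT 180: heading 75 -> 255
    FD 9.4: (5.673,14.246) -> (3.24,5.167) [heading=255, draw]
    FD 14.5: (3.24,5.167) -> (-0.513,-8.839) [heading=255, draw]
    -- iteration 2/3 --
    RT 180: heading 255 -> 75
    FD 9.4: (-0.513,-8.839) -> (1.92,0.24) [heading=75, draw]
    FD 14.5: (1.92,0.24) -> (5.673,14.246) [heading=75, draw]
    -- iteration 3/3 --
    RT 180: heading 75 -> 255
    FD 9.4: (5.673,14.246) -> (3.24,5.167) [heading=255, draw]
    FD 14.5: (3.24,5.167) -> (-0.513,-8.839) [heading=255, draw]
  ]
  -- iteration 2/3 --
  LT 180: heading 255 -> 75
  REPEAT 3 [
    -- iteration 1/3 --
    RT 180: heading 75 -> 255
    FD 9.4: (-0.513,-8.839) -> (-2.945,-17.919) [heading=255, draw]
    FD 14.5: (-2.945,-17.919) -> (-6.698,-31.925) [heading=255, draw]
    -- iteration 2/3 --
    RT 180: heading 255 -> 75
    FD 9.4: (-6.698,-31.925) -> (-4.265,-22.845) [heading=75, draw]
    FD 14.5: (-4.265,-22.845) -> (-0.513,-8.839) [heading=75, draw]
    -- iteration 3/3 --
    RT 180: heading 75 -> 255
    FD 9.4: (-0.513,-8.839) -> (-2.945,-17.919) [heading=255, draw]
    FD 14.5: (-2.945,-17.919) -> (-6.698,-31.925) [heading=255, draw]
  ]
  -- iteration 3/3 --
  LT 180: heading 255 -> 75
  REPEAT 3 [
    -- iteration 1/3 --
    RT 180: heading 75 -> 255
    FD 9.4: (-6.698,-31.925) -> (-9.131,-41.005) [heading=255, draw]
    FD 14.5: (-9.131,-41.005) -> (-12.884,-55.01) [heading=255, draw]
    -- iteration 2/3 --
    RT 180: heading 255 -> 75
    FD 9.4: (-12.884,-55.01) -> (-10.451,-45.931) [heading=75, draw]
    FD 14.5: (-10.451,-45.931) -> (-6.698,-31.925) [heading=75, draw]
    -- iteration 3/3 --
    RT 180: heading 75 -> 255
    FD 9.4: (-6.698,-31.925) -> (-9.131,-41.005) [heading=255, draw]
    FD 14.5: (-9.131,-41.005) -> (-12.884,-55.01) [heading=255, draw]
  ]
]
BK 7.8: (-12.884,-55.01) -> (-10.865,-47.476) [heading=255, draw]
FD 3.1: (-10.865,-47.476) -> (-11.668,-50.471) [heading=255, draw]
RT 150: heading 255 -> 105
LT 150: heading 105 -> 255
Final: pos=(-11.668,-50.471), heading=255, 22 segment(s) drawn
Segments drawn: 22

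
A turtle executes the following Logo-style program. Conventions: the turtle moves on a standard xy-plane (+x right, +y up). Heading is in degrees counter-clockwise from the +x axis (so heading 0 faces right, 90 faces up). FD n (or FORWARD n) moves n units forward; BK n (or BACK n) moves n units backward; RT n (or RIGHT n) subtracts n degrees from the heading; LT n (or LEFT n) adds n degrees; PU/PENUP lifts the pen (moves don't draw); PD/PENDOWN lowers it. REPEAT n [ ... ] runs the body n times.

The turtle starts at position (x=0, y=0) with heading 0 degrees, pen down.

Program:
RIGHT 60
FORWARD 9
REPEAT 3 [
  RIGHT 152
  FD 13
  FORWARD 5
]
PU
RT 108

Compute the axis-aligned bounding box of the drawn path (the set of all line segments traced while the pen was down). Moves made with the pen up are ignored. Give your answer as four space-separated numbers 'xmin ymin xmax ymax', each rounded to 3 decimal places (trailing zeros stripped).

Answer: -10.765 -7.794 7.191 1.744

Derivation:
Executing turtle program step by step:
Start: pos=(0,0), heading=0, pen down
RT 60: heading 0 -> 300
FD 9: (0,0) -> (4.5,-7.794) [heading=300, draw]
REPEAT 3 [
  -- iteration 1/3 --
  RT 152: heading 300 -> 148
  FD 13: (4.5,-7.794) -> (-6.525,-0.905) [heading=148, draw]
  FD 5: (-6.525,-0.905) -> (-10.765,1.744) [heading=148, draw]
  -- iteration 2/3 --
  RT 152: heading 148 -> 356
  FD 13: (-10.765,1.744) -> (2.203,0.837) [heading=356, draw]
  FD 5: (2.203,0.837) -> (7.191,0.489) [heading=356, draw]
  -- iteration 3/3 --
  RT 152: heading 356 -> 204
  FD 13: (7.191,0.489) -> (-4.685,-4.799) [heading=204, draw]
  FD 5: (-4.685,-4.799) -> (-9.253,-6.833) [heading=204, draw]
]
PU: pen up
RT 108: heading 204 -> 96
Final: pos=(-9.253,-6.833), heading=96, 7 segment(s) drawn

Segment endpoints: x in {-10.765, -9.253, -6.525, -4.685, 0, 2.203, 4.5, 7.191}, y in {-7.794, -6.833, -4.799, -0.905, 0, 0.489, 0.837, 1.744}
xmin=-10.765, ymin=-7.794, xmax=7.191, ymax=1.744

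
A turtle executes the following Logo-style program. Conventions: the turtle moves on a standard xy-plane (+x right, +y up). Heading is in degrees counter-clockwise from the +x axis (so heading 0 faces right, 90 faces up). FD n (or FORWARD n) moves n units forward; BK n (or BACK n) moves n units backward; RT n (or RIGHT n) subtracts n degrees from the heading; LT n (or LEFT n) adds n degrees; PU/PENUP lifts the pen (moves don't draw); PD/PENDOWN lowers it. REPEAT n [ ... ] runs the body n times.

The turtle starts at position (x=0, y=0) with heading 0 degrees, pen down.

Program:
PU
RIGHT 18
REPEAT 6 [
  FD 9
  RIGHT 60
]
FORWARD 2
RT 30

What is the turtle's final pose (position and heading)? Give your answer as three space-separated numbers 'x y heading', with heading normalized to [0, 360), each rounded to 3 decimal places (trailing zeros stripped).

Executing turtle program step by step:
Start: pos=(0,0), heading=0, pen down
PU: pen up
RT 18: heading 0 -> 342
REPEAT 6 [
  -- iteration 1/6 --
  FD 9: (0,0) -> (8.56,-2.781) [heading=342, move]
  RT 60: heading 342 -> 282
  -- iteration 2/6 --
  FD 9: (8.56,-2.781) -> (10.431,-11.584) [heading=282, move]
  RT 60: heading 282 -> 222
  -- iteration 3/6 --
  FD 9: (10.431,-11.584) -> (3.742,-17.607) [heading=222, move]
  RT 60: heading 222 -> 162
  -- iteration 4/6 --
  FD 9: (3.742,-17.607) -> (-4.817,-14.826) [heading=162, move]
  RT 60: heading 162 -> 102
  -- iteration 5/6 --
  FD 9: (-4.817,-14.826) -> (-6.688,-6.022) [heading=102, move]
  RT 60: heading 102 -> 42
  -- iteration 6/6 --
  FD 9: (-6.688,-6.022) -> (0,0) [heading=42, move]
  RT 60: heading 42 -> 342
]
FD 2: (0,0) -> (1.902,-0.618) [heading=342, move]
RT 30: heading 342 -> 312
Final: pos=(1.902,-0.618), heading=312, 0 segment(s) drawn

Answer: 1.902 -0.618 312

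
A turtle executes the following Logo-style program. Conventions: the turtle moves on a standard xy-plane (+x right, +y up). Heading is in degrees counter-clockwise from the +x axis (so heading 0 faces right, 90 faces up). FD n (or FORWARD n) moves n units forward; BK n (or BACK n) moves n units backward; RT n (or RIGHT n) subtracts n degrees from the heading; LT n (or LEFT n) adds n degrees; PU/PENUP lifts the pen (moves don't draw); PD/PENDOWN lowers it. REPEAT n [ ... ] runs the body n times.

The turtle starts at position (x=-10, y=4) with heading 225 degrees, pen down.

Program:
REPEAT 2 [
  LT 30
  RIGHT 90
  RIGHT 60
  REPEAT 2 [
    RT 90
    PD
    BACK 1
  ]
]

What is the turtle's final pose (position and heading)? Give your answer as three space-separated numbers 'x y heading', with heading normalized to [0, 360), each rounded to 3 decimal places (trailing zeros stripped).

Executing turtle program step by step:
Start: pos=(-10,4), heading=225, pen down
REPEAT 2 [
  -- iteration 1/2 --
  LT 30: heading 225 -> 255
  RT 90: heading 255 -> 165
  RT 60: heading 165 -> 105
  REPEAT 2 [
    -- iteration 1/2 --
    RT 90: heading 105 -> 15
    PD: pen down
    BK 1: (-10,4) -> (-10.966,3.741) [heading=15, draw]
    -- iteration 2/2 --
    RT 90: heading 15 -> 285
    PD: pen down
    BK 1: (-10.966,3.741) -> (-11.225,4.707) [heading=285, draw]
  ]
  -- iteration 2/2 --
  LT 30: heading 285 -> 315
  RT 90: heading 315 -> 225
  RT 60: heading 225 -> 165
  REPEAT 2 [
    -- iteration 1/2 --
    RT 90: heading 165 -> 75
    PD: pen down
    BK 1: (-11.225,4.707) -> (-11.484,3.741) [heading=75, draw]
    -- iteration 2/2 --
    RT 90: heading 75 -> 345
    PD: pen down
    BK 1: (-11.484,3.741) -> (-12.449,4) [heading=345, draw]
  ]
]
Final: pos=(-12.449,4), heading=345, 4 segment(s) drawn

Answer: -12.449 4 345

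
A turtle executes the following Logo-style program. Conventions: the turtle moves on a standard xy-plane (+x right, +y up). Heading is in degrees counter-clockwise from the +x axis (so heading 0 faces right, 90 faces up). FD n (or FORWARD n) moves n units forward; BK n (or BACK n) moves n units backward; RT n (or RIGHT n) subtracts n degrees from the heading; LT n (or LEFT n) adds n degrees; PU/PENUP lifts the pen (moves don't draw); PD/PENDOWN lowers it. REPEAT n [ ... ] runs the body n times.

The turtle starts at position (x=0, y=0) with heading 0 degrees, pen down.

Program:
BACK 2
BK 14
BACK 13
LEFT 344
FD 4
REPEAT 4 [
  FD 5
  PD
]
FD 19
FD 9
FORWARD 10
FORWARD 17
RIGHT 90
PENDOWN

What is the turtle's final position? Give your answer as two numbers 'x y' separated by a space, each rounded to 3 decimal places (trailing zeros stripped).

Executing turtle program step by step:
Start: pos=(0,0), heading=0, pen down
BK 2: (0,0) -> (-2,0) [heading=0, draw]
BK 14: (-2,0) -> (-16,0) [heading=0, draw]
BK 13: (-16,0) -> (-29,0) [heading=0, draw]
LT 344: heading 0 -> 344
FD 4: (-29,0) -> (-25.155,-1.103) [heading=344, draw]
REPEAT 4 [
  -- iteration 1/4 --
  FD 5: (-25.155,-1.103) -> (-20.349,-2.481) [heading=344, draw]
  PD: pen down
  -- iteration 2/4 --
  FD 5: (-20.349,-2.481) -> (-15.542,-3.859) [heading=344, draw]
  PD: pen down
  -- iteration 3/4 --
  FD 5: (-15.542,-3.859) -> (-10.736,-5.237) [heading=344, draw]
  PD: pen down
  -- iteration 4/4 --
  FD 5: (-10.736,-5.237) -> (-5.93,-6.615) [heading=344, draw]
  PD: pen down
]
FD 19: (-5.93,-6.615) -> (12.334,-11.852) [heading=344, draw]
FD 9: (12.334,-11.852) -> (20.986,-14.333) [heading=344, draw]
FD 10: (20.986,-14.333) -> (30.598,-17.09) [heading=344, draw]
FD 17: (30.598,-17.09) -> (46.94,-21.775) [heading=344, draw]
RT 90: heading 344 -> 254
PD: pen down
Final: pos=(46.94,-21.775), heading=254, 12 segment(s) drawn

Answer: 46.94 -21.775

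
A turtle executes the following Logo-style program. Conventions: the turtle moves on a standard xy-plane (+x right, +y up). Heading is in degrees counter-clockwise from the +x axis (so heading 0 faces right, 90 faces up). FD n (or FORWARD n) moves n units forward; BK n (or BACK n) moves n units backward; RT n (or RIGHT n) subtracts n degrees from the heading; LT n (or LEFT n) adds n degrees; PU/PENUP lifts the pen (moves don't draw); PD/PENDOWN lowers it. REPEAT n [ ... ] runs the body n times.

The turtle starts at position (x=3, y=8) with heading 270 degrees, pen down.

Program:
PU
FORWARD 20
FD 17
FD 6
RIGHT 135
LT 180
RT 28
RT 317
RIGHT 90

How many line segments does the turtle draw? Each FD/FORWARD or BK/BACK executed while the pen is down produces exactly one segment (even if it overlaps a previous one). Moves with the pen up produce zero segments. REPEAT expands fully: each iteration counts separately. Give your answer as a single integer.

Answer: 0

Derivation:
Executing turtle program step by step:
Start: pos=(3,8), heading=270, pen down
PU: pen up
FD 20: (3,8) -> (3,-12) [heading=270, move]
FD 17: (3,-12) -> (3,-29) [heading=270, move]
FD 6: (3,-29) -> (3,-35) [heading=270, move]
RT 135: heading 270 -> 135
LT 180: heading 135 -> 315
RT 28: heading 315 -> 287
RT 317: heading 287 -> 330
RT 90: heading 330 -> 240
Final: pos=(3,-35), heading=240, 0 segment(s) drawn
Segments drawn: 0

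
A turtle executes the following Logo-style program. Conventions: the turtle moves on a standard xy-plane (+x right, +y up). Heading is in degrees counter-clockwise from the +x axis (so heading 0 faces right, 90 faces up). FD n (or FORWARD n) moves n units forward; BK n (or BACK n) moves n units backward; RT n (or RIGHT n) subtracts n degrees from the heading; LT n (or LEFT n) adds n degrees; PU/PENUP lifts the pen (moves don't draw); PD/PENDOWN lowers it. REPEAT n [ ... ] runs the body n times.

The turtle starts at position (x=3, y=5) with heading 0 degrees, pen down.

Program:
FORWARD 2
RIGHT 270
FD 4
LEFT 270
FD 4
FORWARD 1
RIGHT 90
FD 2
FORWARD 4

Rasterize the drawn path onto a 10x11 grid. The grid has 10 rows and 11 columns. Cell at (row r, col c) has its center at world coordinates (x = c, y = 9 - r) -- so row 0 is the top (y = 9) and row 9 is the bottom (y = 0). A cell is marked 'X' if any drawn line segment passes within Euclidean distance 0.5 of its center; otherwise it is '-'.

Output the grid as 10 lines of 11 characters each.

Answer: -----XXXXXX
-----X----X
-----X----X
-----X----X
---XXX----X
----------X
----------X
-----------
-----------
-----------

Derivation:
Segment 0: (3,5) -> (5,5)
Segment 1: (5,5) -> (5,9)
Segment 2: (5,9) -> (9,9)
Segment 3: (9,9) -> (10,9)
Segment 4: (10,9) -> (10,7)
Segment 5: (10,7) -> (10,3)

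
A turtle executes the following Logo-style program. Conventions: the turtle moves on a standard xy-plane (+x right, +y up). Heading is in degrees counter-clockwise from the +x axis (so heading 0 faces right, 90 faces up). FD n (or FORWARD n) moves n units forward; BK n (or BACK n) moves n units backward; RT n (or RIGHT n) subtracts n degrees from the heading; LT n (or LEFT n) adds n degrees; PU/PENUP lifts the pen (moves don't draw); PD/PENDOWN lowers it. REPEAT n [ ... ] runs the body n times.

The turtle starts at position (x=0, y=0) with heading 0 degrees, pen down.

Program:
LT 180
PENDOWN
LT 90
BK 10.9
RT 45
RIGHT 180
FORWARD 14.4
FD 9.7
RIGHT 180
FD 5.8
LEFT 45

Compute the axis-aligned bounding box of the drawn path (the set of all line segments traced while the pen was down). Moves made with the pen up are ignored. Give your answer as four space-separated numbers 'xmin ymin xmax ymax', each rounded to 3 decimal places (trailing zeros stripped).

Executing turtle program step by step:
Start: pos=(0,0), heading=0, pen down
LT 180: heading 0 -> 180
PD: pen down
LT 90: heading 180 -> 270
BK 10.9: (0,0) -> (0,10.9) [heading=270, draw]
RT 45: heading 270 -> 225
RT 180: heading 225 -> 45
FD 14.4: (0,10.9) -> (10.182,21.082) [heading=45, draw]
FD 9.7: (10.182,21.082) -> (17.041,27.941) [heading=45, draw]
RT 180: heading 45 -> 225
FD 5.8: (17.041,27.941) -> (12.94,23.84) [heading=225, draw]
LT 45: heading 225 -> 270
Final: pos=(12.94,23.84), heading=270, 4 segment(s) drawn

Segment endpoints: x in {0, 0, 10.182, 12.94, 17.041}, y in {0, 10.9, 21.082, 23.84, 27.941}
xmin=0, ymin=0, xmax=17.041, ymax=27.941

Answer: 0 0 17.041 27.941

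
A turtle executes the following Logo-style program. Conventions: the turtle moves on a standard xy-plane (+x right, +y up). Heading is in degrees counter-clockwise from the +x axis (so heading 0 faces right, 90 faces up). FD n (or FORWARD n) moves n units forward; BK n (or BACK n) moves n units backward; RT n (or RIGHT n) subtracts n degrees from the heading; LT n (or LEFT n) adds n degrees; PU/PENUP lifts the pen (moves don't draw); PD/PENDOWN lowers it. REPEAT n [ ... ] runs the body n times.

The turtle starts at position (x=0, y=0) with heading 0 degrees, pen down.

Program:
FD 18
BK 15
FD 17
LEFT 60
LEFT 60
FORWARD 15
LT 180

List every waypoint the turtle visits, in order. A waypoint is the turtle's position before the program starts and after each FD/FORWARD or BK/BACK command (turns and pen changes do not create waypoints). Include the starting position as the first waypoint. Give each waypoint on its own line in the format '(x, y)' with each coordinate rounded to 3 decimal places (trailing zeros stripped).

Executing turtle program step by step:
Start: pos=(0,0), heading=0, pen down
FD 18: (0,0) -> (18,0) [heading=0, draw]
BK 15: (18,0) -> (3,0) [heading=0, draw]
FD 17: (3,0) -> (20,0) [heading=0, draw]
LT 60: heading 0 -> 60
LT 60: heading 60 -> 120
FD 15: (20,0) -> (12.5,12.99) [heading=120, draw]
LT 180: heading 120 -> 300
Final: pos=(12.5,12.99), heading=300, 4 segment(s) drawn
Waypoints (5 total):
(0, 0)
(18, 0)
(3, 0)
(20, 0)
(12.5, 12.99)

Answer: (0, 0)
(18, 0)
(3, 0)
(20, 0)
(12.5, 12.99)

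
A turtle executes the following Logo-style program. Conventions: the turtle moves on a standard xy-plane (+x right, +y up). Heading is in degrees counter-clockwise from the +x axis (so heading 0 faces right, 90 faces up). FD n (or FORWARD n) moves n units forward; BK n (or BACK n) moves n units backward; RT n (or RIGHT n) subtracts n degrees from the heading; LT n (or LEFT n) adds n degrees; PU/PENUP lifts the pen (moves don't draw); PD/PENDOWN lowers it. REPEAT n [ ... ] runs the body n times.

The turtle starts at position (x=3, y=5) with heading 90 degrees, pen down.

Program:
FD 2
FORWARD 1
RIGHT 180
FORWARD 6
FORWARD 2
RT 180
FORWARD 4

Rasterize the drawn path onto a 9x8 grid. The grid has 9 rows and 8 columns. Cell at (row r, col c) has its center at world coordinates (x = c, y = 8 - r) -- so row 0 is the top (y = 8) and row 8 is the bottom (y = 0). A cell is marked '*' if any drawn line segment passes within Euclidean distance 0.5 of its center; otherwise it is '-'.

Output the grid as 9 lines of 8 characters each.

Segment 0: (3,5) -> (3,7)
Segment 1: (3,7) -> (3,8)
Segment 2: (3,8) -> (3,2)
Segment 3: (3,2) -> (3,0)
Segment 4: (3,0) -> (3,4)

Answer: ---*----
---*----
---*----
---*----
---*----
---*----
---*----
---*----
---*----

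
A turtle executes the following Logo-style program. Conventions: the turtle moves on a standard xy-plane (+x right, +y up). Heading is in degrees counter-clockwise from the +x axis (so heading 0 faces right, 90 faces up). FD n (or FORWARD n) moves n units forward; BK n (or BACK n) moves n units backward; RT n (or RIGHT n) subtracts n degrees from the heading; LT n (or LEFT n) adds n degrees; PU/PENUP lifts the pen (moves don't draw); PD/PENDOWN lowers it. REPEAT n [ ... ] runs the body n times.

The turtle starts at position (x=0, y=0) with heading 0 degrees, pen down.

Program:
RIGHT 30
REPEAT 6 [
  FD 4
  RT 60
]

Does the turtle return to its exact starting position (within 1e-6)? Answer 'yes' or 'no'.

Answer: yes

Derivation:
Executing turtle program step by step:
Start: pos=(0,0), heading=0, pen down
RT 30: heading 0 -> 330
REPEAT 6 [
  -- iteration 1/6 --
  FD 4: (0,0) -> (3.464,-2) [heading=330, draw]
  RT 60: heading 330 -> 270
  -- iteration 2/6 --
  FD 4: (3.464,-2) -> (3.464,-6) [heading=270, draw]
  RT 60: heading 270 -> 210
  -- iteration 3/6 --
  FD 4: (3.464,-6) -> (0,-8) [heading=210, draw]
  RT 60: heading 210 -> 150
  -- iteration 4/6 --
  FD 4: (0,-8) -> (-3.464,-6) [heading=150, draw]
  RT 60: heading 150 -> 90
  -- iteration 5/6 --
  FD 4: (-3.464,-6) -> (-3.464,-2) [heading=90, draw]
  RT 60: heading 90 -> 30
  -- iteration 6/6 --
  FD 4: (-3.464,-2) -> (0,0) [heading=30, draw]
  RT 60: heading 30 -> 330
]
Final: pos=(0,0), heading=330, 6 segment(s) drawn

Start position: (0, 0)
Final position: (0, 0)
Distance = 0; < 1e-6 -> CLOSED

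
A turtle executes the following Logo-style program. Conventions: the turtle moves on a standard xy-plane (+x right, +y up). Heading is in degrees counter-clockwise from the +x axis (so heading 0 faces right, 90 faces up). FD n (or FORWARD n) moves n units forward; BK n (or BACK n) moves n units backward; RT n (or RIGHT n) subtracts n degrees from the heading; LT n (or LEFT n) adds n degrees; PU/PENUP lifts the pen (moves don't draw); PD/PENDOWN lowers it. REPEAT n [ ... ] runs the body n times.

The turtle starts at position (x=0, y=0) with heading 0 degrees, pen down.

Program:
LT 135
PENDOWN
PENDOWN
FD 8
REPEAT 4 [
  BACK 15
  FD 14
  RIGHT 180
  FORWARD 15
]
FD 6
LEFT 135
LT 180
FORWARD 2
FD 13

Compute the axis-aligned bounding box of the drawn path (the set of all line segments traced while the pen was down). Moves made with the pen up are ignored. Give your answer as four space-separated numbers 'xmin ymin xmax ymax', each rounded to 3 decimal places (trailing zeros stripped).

Executing turtle program step by step:
Start: pos=(0,0), heading=0, pen down
LT 135: heading 0 -> 135
PD: pen down
PD: pen down
FD 8: (0,0) -> (-5.657,5.657) [heading=135, draw]
REPEAT 4 [
  -- iteration 1/4 --
  BK 15: (-5.657,5.657) -> (4.95,-4.95) [heading=135, draw]
  FD 14: (4.95,-4.95) -> (-4.95,4.95) [heading=135, draw]
  RT 180: heading 135 -> 315
  FD 15: (-4.95,4.95) -> (5.657,-5.657) [heading=315, draw]
  -- iteration 2/4 --
  BK 15: (5.657,-5.657) -> (-4.95,4.95) [heading=315, draw]
  FD 14: (-4.95,4.95) -> (4.95,-4.95) [heading=315, draw]
  RT 180: heading 315 -> 135
  FD 15: (4.95,-4.95) -> (-5.657,5.657) [heading=135, draw]
  -- iteration 3/4 --
  BK 15: (-5.657,5.657) -> (4.95,-4.95) [heading=135, draw]
  FD 14: (4.95,-4.95) -> (-4.95,4.95) [heading=135, draw]
  RT 180: heading 135 -> 315
  FD 15: (-4.95,4.95) -> (5.657,-5.657) [heading=315, draw]
  -- iteration 4/4 --
  BK 15: (5.657,-5.657) -> (-4.95,4.95) [heading=315, draw]
  FD 14: (-4.95,4.95) -> (4.95,-4.95) [heading=315, draw]
  RT 180: heading 315 -> 135
  FD 15: (4.95,-4.95) -> (-5.657,5.657) [heading=135, draw]
]
FD 6: (-5.657,5.657) -> (-9.899,9.899) [heading=135, draw]
LT 135: heading 135 -> 270
LT 180: heading 270 -> 90
FD 2: (-9.899,9.899) -> (-9.899,11.899) [heading=90, draw]
FD 13: (-9.899,11.899) -> (-9.899,24.899) [heading=90, draw]
Final: pos=(-9.899,24.899), heading=90, 16 segment(s) drawn

Segment endpoints: x in {-9.899, -9.899, -5.657, -5.657, -5.657, -4.95, -4.95, 0, 4.95, 4.95, 5.657}, y in {-5.657, -5.657, -4.95, -4.95, 0, 4.95, 5.657, 5.657, 9.899, 11.899, 24.899}
xmin=-9.899, ymin=-5.657, xmax=5.657, ymax=24.899

Answer: -9.899 -5.657 5.657 24.899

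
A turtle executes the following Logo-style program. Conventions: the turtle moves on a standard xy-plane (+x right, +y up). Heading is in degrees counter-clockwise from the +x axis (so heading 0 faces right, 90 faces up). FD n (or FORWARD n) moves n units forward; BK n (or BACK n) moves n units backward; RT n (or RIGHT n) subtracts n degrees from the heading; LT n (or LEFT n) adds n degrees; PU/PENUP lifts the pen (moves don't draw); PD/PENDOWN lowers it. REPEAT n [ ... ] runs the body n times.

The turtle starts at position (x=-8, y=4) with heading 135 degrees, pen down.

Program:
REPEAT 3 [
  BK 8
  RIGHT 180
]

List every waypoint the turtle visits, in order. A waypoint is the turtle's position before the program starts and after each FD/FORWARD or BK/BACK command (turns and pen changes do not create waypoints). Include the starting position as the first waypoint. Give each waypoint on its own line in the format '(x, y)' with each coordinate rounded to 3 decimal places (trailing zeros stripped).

Answer: (-8, 4)
(-2.343, -1.657)
(-8, 4)
(-2.343, -1.657)

Derivation:
Executing turtle program step by step:
Start: pos=(-8,4), heading=135, pen down
REPEAT 3 [
  -- iteration 1/3 --
  BK 8: (-8,4) -> (-2.343,-1.657) [heading=135, draw]
  RT 180: heading 135 -> 315
  -- iteration 2/3 --
  BK 8: (-2.343,-1.657) -> (-8,4) [heading=315, draw]
  RT 180: heading 315 -> 135
  -- iteration 3/3 --
  BK 8: (-8,4) -> (-2.343,-1.657) [heading=135, draw]
  RT 180: heading 135 -> 315
]
Final: pos=(-2.343,-1.657), heading=315, 3 segment(s) drawn
Waypoints (4 total):
(-8, 4)
(-2.343, -1.657)
(-8, 4)
(-2.343, -1.657)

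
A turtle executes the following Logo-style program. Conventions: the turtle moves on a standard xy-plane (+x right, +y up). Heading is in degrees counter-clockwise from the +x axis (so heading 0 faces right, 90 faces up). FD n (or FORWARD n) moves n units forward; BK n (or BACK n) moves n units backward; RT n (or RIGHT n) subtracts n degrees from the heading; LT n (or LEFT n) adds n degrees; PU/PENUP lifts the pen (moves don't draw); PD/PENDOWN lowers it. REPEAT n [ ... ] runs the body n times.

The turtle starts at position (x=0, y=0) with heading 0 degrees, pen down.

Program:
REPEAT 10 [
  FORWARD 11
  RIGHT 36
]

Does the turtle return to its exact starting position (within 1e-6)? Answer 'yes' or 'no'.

Answer: yes

Derivation:
Executing turtle program step by step:
Start: pos=(0,0), heading=0, pen down
REPEAT 10 [
  -- iteration 1/10 --
  FD 11: (0,0) -> (11,0) [heading=0, draw]
  RT 36: heading 0 -> 324
  -- iteration 2/10 --
  FD 11: (11,0) -> (19.899,-6.466) [heading=324, draw]
  RT 36: heading 324 -> 288
  -- iteration 3/10 --
  FD 11: (19.899,-6.466) -> (23.298,-16.927) [heading=288, draw]
  RT 36: heading 288 -> 252
  -- iteration 4/10 --
  FD 11: (23.298,-16.927) -> (19.899,-27.389) [heading=252, draw]
  RT 36: heading 252 -> 216
  -- iteration 5/10 --
  FD 11: (19.899,-27.389) -> (11,-33.855) [heading=216, draw]
  RT 36: heading 216 -> 180
  -- iteration 6/10 --
  FD 11: (11,-33.855) -> (0,-33.855) [heading=180, draw]
  RT 36: heading 180 -> 144
  -- iteration 7/10 --
  FD 11: (0,-33.855) -> (-8.899,-27.389) [heading=144, draw]
  RT 36: heading 144 -> 108
  -- iteration 8/10 --
  FD 11: (-8.899,-27.389) -> (-12.298,-16.927) [heading=108, draw]
  RT 36: heading 108 -> 72
  -- iteration 9/10 --
  FD 11: (-12.298,-16.927) -> (-8.899,-6.466) [heading=72, draw]
  RT 36: heading 72 -> 36
  -- iteration 10/10 --
  FD 11: (-8.899,-6.466) -> (0,0) [heading=36, draw]
  RT 36: heading 36 -> 0
]
Final: pos=(0,0), heading=0, 10 segment(s) drawn

Start position: (0, 0)
Final position: (0, 0)
Distance = 0; < 1e-6 -> CLOSED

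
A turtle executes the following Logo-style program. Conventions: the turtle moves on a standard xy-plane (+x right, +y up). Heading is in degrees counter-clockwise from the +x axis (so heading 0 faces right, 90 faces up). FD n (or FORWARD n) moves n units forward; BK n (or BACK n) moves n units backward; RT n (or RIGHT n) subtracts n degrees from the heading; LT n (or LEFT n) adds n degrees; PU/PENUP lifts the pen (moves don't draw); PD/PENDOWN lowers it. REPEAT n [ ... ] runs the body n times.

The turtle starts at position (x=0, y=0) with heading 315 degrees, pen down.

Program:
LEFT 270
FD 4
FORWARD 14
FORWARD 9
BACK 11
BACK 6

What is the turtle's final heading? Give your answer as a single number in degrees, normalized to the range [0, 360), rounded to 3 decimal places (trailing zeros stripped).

Executing turtle program step by step:
Start: pos=(0,0), heading=315, pen down
LT 270: heading 315 -> 225
FD 4: (0,0) -> (-2.828,-2.828) [heading=225, draw]
FD 14: (-2.828,-2.828) -> (-12.728,-12.728) [heading=225, draw]
FD 9: (-12.728,-12.728) -> (-19.092,-19.092) [heading=225, draw]
BK 11: (-19.092,-19.092) -> (-11.314,-11.314) [heading=225, draw]
BK 6: (-11.314,-11.314) -> (-7.071,-7.071) [heading=225, draw]
Final: pos=(-7.071,-7.071), heading=225, 5 segment(s) drawn

Answer: 225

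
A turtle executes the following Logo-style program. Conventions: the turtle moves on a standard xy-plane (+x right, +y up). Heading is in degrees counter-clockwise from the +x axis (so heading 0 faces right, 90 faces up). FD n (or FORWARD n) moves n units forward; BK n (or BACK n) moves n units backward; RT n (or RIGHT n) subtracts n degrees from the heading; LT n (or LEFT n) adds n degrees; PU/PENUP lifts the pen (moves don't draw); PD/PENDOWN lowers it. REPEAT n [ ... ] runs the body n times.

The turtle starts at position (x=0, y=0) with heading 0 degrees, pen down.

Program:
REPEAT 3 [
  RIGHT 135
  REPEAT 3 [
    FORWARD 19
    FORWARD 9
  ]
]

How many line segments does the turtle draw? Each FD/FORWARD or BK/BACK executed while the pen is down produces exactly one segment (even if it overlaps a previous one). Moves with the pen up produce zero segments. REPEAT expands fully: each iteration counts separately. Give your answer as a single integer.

Executing turtle program step by step:
Start: pos=(0,0), heading=0, pen down
REPEAT 3 [
  -- iteration 1/3 --
  RT 135: heading 0 -> 225
  REPEAT 3 [
    -- iteration 1/3 --
    FD 19: (0,0) -> (-13.435,-13.435) [heading=225, draw]
    FD 9: (-13.435,-13.435) -> (-19.799,-19.799) [heading=225, draw]
    -- iteration 2/3 --
    FD 19: (-19.799,-19.799) -> (-33.234,-33.234) [heading=225, draw]
    FD 9: (-33.234,-33.234) -> (-39.598,-39.598) [heading=225, draw]
    -- iteration 3/3 --
    FD 19: (-39.598,-39.598) -> (-53.033,-53.033) [heading=225, draw]
    FD 9: (-53.033,-53.033) -> (-59.397,-59.397) [heading=225, draw]
  ]
  -- iteration 2/3 --
  RT 135: heading 225 -> 90
  REPEAT 3 [
    -- iteration 1/3 --
    FD 19: (-59.397,-59.397) -> (-59.397,-40.397) [heading=90, draw]
    FD 9: (-59.397,-40.397) -> (-59.397,-31.397) [heading=90, draw]
    -- iteration 2/3 --
    FD 19: (-59.397,-31.397) -> (-59.397,-12.397) [heading=90, draw]
    FD 9: (-59.397,-12.397) -> (-59.397,-3.397) [heading=90, draw]
    -- iteration 3/3 --
    FD 19: (-59.397,-3.397) -> (-59.397,15.603) [heading=90, draw]
    FD 9: (-59.397,15.603) -> (-59.397,24.603) [heading=90, draw]
  ]
  -- iteration 3/3 --
  RT 135: heading 90 -> 315
  REPEAT 3 [
    -- iteration 1/3 --
    FD 19: (-59.397,24.603) -> (-45.962,11.168) [heading=315, draw]
    FD 9: (-45.962,11.168) -> (-39.598,4.804) [heading=315, draw]
    -- iteration 2/3 --
    FD 19: (-39.598,4.804) -> (-26.163,-8.631) [heading=315, draw]
    FD 9: (-26.163,-8.631) -> (-19.799,-14.995) [heading=315, draw]
    -- iteration 3/3 --
    FD 19: (-19.799,-14.995) -> (-6.364,-28.43) [heading=315, draw]
    FD 9: (-6.364,-28.43) -> (0,-34.794) [heading=315, draw]
  ]
]
Final: pos=(0,-34.794), heading=315, 18 segment(s) drawn
Segments drawn: 18

Answer: 18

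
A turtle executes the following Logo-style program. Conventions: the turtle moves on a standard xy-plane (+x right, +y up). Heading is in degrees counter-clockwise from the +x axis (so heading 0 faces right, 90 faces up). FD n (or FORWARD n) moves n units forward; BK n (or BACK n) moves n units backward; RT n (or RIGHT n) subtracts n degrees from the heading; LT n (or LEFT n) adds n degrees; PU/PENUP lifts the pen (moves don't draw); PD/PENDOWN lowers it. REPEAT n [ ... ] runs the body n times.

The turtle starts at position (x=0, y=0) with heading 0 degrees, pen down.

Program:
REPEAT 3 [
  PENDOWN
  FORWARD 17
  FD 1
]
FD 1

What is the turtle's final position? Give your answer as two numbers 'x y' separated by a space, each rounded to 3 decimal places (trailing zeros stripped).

Answer: 55 0

Derivation:
Executing turtle program step by step:
Start: pos=(0,0), heading=0, pen down
REPEAT 3 [
  -- iteration 1/3 --
  PD: pen down
  FD 17: (0,0) -> (17,0) [heading=0, draw]
  FD 1: (17,0) -> (18,0) [heading=0, draw]
  -- iteration 2/3 --
  PD: pen down
  FD 17: (18,0) -> (35,0) [heading=0, draw]
  FD 1: (35,0) -> (36,0) [heading=0, draw]
  -- iteration 3/3 --
  PD: pen down
  FD 17: (36,0) -> (53,0) [heading=0, draw]
  FD 1: (53,0) -> (54,0) [heading=0, draw]
]
FD 1: (54,0) -> (55,0) [heading=0, draw]
Final: pos=(55,0), heading=0, 7 segment(s) drawn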